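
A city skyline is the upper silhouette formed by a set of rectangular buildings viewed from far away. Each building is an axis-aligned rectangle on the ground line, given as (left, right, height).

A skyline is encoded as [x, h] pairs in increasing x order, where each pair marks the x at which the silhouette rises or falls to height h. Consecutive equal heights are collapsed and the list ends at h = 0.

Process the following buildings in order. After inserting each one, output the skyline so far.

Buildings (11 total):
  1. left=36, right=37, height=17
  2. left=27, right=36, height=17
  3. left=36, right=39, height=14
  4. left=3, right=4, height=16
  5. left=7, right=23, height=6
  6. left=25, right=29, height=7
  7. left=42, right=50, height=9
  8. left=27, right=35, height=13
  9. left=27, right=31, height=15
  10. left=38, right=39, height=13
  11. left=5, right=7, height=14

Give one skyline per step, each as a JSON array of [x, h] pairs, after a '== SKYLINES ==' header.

== SKYLINES ==
[[36,17],[37,0]]
[[27,17],[37,0]]
[[27,17],[37,14],[39,0]]
[[3,16],[4,0],[27,17],[37,14],[39,0]]
[[3,16],[4,0],[7,6],[23,0],[27,17],[37,14],[39,0]]
[[3,16],[4,0],[7,6],[23,0],[25,7],[27,17],[37,14],[39,0]]
[[3,16],[4,0],[7,6],[23,0],[25,7],[27,17],[37,14],[39,0],[42,9],[50,0]]
[[3,16],[4,0],[7,6],[23,0],[25,7],[27,17],[37,14],[39,0],[42,9],[50,0]]
[[3,16],[4,0],[7,6],[23,0],[25,7],[27,17],[37,14],[39,0],[42,9],[50,0]]
[[3,16],[4,0],[7,6],[23,0],[25,7],[27,17],[37,14],[39,0],[42,9],[50,0]]
[[3,16],[4,0],[5,14],[7,6],[23,0],[25,7],[27,17],[37,14],[39,0],[42,9],[50,0]]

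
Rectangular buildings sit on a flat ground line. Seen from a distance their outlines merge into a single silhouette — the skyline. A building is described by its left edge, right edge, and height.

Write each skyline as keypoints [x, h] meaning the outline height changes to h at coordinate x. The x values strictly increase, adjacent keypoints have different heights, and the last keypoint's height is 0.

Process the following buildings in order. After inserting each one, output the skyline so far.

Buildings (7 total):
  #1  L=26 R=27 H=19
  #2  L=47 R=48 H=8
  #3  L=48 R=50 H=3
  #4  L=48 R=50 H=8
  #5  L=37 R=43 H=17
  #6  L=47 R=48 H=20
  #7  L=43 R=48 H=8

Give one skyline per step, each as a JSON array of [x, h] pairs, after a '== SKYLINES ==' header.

== SKYLINES ==
[[26,19],[27,0]]
[[26,19],[27,0],[47,8],[48,0]]
[[26,19],[27,0],[47,8],[48,3],[50,0]]
[[26,19],[27,0],[47,8],[50,0]]
[[26,19],[27,0],[37,17],[43,0],[47,8],[50,0]]
[[26,19],[27,0],[37,17],[43,0],[47,20],[48,8],[50,0]]
[[26,19],[27,0],[37,17],[43,8],[47,20],[48,8],[50,0]]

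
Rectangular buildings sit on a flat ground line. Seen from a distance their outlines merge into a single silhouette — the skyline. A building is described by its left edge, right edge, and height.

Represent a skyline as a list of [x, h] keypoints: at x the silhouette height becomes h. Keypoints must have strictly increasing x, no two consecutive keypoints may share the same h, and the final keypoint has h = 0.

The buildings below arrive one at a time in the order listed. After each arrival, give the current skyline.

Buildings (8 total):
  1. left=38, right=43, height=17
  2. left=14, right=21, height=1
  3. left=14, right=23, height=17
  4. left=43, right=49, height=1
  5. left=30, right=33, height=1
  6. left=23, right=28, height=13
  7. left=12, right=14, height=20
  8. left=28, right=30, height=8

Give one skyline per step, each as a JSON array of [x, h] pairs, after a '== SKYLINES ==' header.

== SKYLINES ==
[[38,17],[43,0]]
[[14,1],[21,0],[38,17],[43,0]]
[[14,17],[23,0],[38,17],[43,0]]
[[14,17],[23,0],[38,17],[43,1],[49,0]]
[[14,17],[23,0],[30,1],[33,0],[38,17],[43,1],[49,0]]
[[14,17],[23,13],[28,0],[30,1],[33,0],[38,17],[43,1],[49,0]]
[[12,20],[14,17],[23,13],[28,0],[30,1],[33,0],[38,17],[43,1],[49,0]]
[[12,20],[14,17],[23,13],[28,8],[30,1],[33,0],[38,17],[43,1],[49,0]]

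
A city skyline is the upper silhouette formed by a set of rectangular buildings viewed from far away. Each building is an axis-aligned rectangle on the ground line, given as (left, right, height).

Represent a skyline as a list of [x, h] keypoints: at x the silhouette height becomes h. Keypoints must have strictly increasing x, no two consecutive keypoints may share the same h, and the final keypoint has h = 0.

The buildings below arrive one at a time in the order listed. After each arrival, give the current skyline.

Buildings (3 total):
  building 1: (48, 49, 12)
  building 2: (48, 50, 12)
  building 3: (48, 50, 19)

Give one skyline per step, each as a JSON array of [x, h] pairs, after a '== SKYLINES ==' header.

== SKYLINES ==
[[48,12],[49,0]]
[[48,12],[50,0]]
[[48,19],[50,0]]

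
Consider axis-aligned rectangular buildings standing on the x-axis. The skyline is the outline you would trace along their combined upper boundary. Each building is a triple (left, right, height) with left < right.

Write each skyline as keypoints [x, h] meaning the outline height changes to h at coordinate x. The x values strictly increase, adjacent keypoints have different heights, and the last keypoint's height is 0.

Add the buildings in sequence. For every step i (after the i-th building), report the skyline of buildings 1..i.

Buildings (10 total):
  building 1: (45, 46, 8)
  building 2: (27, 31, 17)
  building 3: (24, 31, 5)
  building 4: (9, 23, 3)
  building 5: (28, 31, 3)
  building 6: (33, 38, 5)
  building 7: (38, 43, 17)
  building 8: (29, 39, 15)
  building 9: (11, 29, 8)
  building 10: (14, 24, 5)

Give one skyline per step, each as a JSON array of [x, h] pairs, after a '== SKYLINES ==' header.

== SKYLINES ==
[[45,8],[46,0]]
[[27,17],[31,0],[45,8],[46,0]]
[[24,5],[27,17],[31,0],[45,8],[46,0]]
[[9,3],[23,0],[24,5],[27,17],[31,0],[45,8],[46,0]]
[[9,3],[23,0],[24,5],[27,17],[31,0],[45,8],[46,0]]
[[9,3],[23,0],[24,5],[27,17],[31,0],[33,5],[38,0],[45,8],[46,0]]
[[9,3],[23,0],[24,5],[27,17],[31,0],[33,5],[38,17],[43,0],[45,8],[46,0]]
[[9,3],[23,0],[24,5],[27,17],[31,15],[38,17],[43,0],[45,8],[46,0]]
[[9,3],[11,8],[27,17],[31,15],[38,17],[43,0],[45,8],[46,0]]
[[9,3],[11,8],[27,17],[31,15],[38,17],[43,0],[45,8],[46,0]]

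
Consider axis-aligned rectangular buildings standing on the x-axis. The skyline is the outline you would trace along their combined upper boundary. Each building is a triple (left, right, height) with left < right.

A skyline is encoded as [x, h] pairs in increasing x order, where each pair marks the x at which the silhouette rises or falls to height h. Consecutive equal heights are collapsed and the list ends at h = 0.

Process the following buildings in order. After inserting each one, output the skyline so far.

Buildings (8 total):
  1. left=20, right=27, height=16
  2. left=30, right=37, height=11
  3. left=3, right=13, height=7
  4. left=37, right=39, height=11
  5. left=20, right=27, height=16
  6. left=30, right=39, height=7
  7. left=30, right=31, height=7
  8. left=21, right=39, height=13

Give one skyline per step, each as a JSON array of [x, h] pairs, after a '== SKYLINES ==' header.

== SKYLINES ==
[[20,16],[27,0]]
[[20,16],[27,0],[30,11],[37,0]]
[[3,7],[13,0],[20,16],[27,0],[30,11],[37,0]]
[[3,7],[13,0],[20,16],[27,0],[30,11],[39,0]]
[[3,7],[13,0],[20,16],[27,0],[30,11],[39,0]]
[[3,7],[13,0],[20,16],[27,0],[30,11],[39,0]]
[[3,7],[13,0],[20,16],[27,0],[30,11],[39,0]]
[[3,7],[13,0],[20,16],[27,13],[39,0]]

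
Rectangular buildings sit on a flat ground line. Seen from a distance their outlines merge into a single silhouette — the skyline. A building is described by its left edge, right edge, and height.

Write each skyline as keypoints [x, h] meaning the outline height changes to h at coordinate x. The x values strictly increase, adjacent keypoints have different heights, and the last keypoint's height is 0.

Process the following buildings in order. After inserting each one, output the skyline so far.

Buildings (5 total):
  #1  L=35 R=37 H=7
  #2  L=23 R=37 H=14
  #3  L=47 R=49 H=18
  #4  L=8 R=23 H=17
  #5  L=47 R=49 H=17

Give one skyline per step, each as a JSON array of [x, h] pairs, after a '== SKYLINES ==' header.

== SKYLINES ==
[[35,7],[37,0]]
[[23,14],[37,0]]
[[23,14],[37,0],[47,18],[49,0]]
[[8,17],[23,14],[37,0],[47,18],[49,0]]
[[8,17],[23,14],[37,0],[47,18],[49,0]]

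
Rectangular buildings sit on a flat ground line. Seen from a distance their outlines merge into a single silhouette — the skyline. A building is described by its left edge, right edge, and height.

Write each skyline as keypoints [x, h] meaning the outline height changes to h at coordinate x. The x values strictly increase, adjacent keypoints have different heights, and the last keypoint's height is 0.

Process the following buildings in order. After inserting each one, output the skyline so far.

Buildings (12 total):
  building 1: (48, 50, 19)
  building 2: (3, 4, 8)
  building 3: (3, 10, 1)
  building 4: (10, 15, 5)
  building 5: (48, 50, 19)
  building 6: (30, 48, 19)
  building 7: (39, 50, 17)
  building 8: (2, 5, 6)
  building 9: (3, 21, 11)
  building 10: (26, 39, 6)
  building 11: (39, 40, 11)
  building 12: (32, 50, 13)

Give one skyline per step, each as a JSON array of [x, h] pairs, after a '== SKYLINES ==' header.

== SKYLINES ==
[[48,19],[50,0]]
[[3,8],[4,0],[48,19],[50,0]]
[[3,8],[4,1],[10,0],[48,19],[50,0]]
[[3,8],[4,1],[10,5],[15,0],[48,19],[50,0]]
[[3,8],[4,1],[10,5],[15,0],[48,19],[50,0]]
[[3,8],[4,1],[10,5],[15,0],[30,19],[50,0]]
[[3,8],[4,1],[10,5],[15,0],[30,19],[50,0]]
[[2,6],[3,8],[4,6],[5,1],[10,5],[15,0],[30,19],[50,0]]
[[2,6],[3,11],[21,0],[30,19],[50,0]]
[[2,6],[3,11],[21,0],[26,6],[30,19],[50,0]]
[[2,6],[3,11],[21,0],[26,6],[30,19],[50,0]]
[[2,6],[3,11],[21,0],[26,6],[30,19],[50,0]]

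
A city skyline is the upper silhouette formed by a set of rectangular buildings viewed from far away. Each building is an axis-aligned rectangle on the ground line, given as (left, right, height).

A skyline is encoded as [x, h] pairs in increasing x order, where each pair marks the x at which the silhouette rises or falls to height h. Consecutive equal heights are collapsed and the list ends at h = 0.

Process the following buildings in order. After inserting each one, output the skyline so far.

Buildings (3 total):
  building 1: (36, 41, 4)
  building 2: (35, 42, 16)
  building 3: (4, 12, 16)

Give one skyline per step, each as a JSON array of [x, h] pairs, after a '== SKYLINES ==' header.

== SKYLINES ==
[[36,4],[41,0]]
[[35,16],[42,0]]
[[4,16],[12,0],[35,16],[42,0]]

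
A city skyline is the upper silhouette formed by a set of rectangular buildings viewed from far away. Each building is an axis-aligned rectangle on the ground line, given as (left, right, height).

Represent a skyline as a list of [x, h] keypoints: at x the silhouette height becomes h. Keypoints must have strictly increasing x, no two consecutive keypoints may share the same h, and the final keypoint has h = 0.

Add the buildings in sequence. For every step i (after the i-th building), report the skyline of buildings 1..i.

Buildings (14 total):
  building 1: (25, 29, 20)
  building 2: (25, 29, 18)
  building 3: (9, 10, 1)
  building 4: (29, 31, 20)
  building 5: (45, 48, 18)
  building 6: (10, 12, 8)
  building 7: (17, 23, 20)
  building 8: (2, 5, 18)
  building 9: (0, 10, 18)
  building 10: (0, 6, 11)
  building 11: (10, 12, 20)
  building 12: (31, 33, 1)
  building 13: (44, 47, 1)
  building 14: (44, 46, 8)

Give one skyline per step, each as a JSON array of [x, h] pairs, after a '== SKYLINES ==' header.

== SKYLINES ==
[[25,20],[29,0]]
[[25,20],[29,0]]
[[9,1],[10,0],[25,20],[29,0]]
[[9,1],[10,0],[25,20],[31,0]]
[[9,1],[10,0],[25,20],[31,0],[45,18],[48,0]]
[[9,1],[10,8],[12,0],[25,20],[31,0],[45,18],[48,0]]
[[9,1],[10,8],[12,0],[17,20],[23,0],[25,20],[31,0],[45,18],[48,0]]
[[2,18],[5,0],[9,1],[10,8],[12,0],[17,20],[23,0],[25,20],[31,0],[45,18],[48,0]]
[[0,18],[10,8],[12,0],[17,20],[23,0],[25,20],[31,0],[45,18],[48,0]]
[[0,18],[10,8],[12,0],[17,20],[23,0],[25,20],[31,0],[45,18],[48,0]]
[[0,18],[10,20],[12,0],[17,20],[23,0],[25,20],[31,0],[45,18],[48,0]]
[[0,18],[10,20],[12,0],[17,20],[23,0],[25,20],[31,1],[33,0],[45,18],[48,0]]
[[0,18],[10,20],[12,0],[17,20],[23,0],[25,20],[31,1],[33,0],[44,1],[45,18],[48,0]]
[[0,18],[10,20],[12,0],[17,20],[23,0],[25,20],[31,1],[33,0],[44,8],[45,18],[48,0]]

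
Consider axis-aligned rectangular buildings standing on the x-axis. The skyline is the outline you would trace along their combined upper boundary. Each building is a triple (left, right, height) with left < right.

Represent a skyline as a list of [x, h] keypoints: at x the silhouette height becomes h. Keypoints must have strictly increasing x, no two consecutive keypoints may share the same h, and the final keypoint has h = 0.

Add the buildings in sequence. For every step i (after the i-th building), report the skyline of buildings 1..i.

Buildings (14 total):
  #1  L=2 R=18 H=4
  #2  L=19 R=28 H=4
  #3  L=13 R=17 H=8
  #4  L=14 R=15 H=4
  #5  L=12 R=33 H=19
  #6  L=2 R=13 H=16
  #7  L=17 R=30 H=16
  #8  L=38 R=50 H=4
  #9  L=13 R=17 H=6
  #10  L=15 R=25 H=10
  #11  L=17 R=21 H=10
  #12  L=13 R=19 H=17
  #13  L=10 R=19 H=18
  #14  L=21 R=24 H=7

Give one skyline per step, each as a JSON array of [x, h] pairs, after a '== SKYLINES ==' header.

== SKYLINES ==
[[2,4],[18,0]]
[[2,4],[18,0],[19,4],[28,0]]
[[2,4],[13,8],[17,4],[18,0],[19,4],[28,0]]
[[2,4],[13,8],[17,4],[18,0],[19,4],[28,0]]
[[2,4],[12,19],[33,0]]
[[2,16],[12,19],[33,0]]
[[2,16],[12,19],[33,0]]
[[2,16],[12,19],[33,0],[38,4],[50,0]]
[[2,16],[12,19],[33,0],[38,4],[50,0]]
[[2,16],[12,19],[33,0],[38,4],[50,0]]
[[2,16],[12,19],[33,0],[38,4],[50,0]]
[[2,16],[12,19],[33,0],[38,4],[50,0]]
[[2,16],[10,18],[12,19],[33,0],[38,4],[50,0]]
[[2,16],[10,18],[12,19],[33,0],[38,4],[50,0]]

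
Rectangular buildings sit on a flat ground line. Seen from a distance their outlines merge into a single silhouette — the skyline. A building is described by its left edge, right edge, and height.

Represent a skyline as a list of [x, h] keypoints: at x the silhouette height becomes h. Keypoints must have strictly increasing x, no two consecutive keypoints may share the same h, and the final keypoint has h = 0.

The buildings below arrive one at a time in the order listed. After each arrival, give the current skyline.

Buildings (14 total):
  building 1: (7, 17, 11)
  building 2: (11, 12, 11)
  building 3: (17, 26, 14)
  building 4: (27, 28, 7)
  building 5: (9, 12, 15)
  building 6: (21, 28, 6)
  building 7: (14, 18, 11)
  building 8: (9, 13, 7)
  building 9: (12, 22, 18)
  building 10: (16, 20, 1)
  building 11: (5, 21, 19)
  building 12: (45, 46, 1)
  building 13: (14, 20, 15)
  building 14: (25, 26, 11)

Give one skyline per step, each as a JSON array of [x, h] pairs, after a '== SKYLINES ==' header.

== SKYLINES ==
[[7,11],[17,0]]
[[7,11],[17,0]]
[[7,11],[17,14],[26,0]]
[[7,11],[17,14],[26,0],[27,7],[28,0]]
[[7,11],[9,15],[12,11],[17,14],[26,0],[27,7],[28,0]]
[[7,11],[9,15],[12,11],[17,14],[26,6],[27,7],[28,0]]
[[7,11],[9,15],[12,11],[17,14],[26,6],[27,7],[28,0]]
[[7,11],[9,15],[12,11],[17,14],[26,6],[27,7],[28,0]]
[[7,11],[9,15],[12,18],[22,14],[26,6],[27,7],[28,0]]
[[7,11],[9,15],[12,18],[22,14],[26,6],[27,7],[28,0]]
[[5,19],[21,18],[22,14],[26,6],[27,7],[28,0]]
[[5,19],[21,18],[22,14],[26,6],[27,7],[28,0],[45,1],[46,0]]
[[5,19],[21,18],[22,14],[26,6],[27,7],[28,0],[45,1],[46,0]]
[[5,19],[21,18],[22,14],[26,6],[27,7],[28,0],[45,1],[46,0]]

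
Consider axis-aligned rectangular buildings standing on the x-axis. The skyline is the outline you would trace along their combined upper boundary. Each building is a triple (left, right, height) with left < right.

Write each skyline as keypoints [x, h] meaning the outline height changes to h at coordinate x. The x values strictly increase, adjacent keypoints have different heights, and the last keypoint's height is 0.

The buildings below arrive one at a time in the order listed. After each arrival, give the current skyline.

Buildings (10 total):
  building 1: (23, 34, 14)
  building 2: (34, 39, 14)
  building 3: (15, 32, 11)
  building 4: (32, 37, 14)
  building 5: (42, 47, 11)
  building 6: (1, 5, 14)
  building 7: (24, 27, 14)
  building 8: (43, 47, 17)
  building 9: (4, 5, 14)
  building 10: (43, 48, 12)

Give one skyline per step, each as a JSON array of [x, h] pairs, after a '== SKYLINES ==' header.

== SKYLINES ==
[[23,14],[34,0]]
[[23,14],[39,0]]
[[15,11],[23,14],[39,0]]
[[15,11],[23,14],[39,0]]
[[15,11],[23,14],[39,0],[42,11],[47,0]]
[[1,14],[5,0],[15,11],[23,14],[39,0],[42,11],[47,0]]
[[1,14],[5,0],[15,11],[23,14],[39,0],[42,11],[47,0]]
[[1,14],[5,0],[15,11],[23,14],[39,0],[42,11],[43,17],[47,0]]
[[1,14],[5,0],[15,11],[23,14],[39,0],[42,11],[43,17],[47,0]]
[[1,14],[5,0],[15,11],[23,14],[39,0],[42,11],[43,17],[47,12],[48,0]]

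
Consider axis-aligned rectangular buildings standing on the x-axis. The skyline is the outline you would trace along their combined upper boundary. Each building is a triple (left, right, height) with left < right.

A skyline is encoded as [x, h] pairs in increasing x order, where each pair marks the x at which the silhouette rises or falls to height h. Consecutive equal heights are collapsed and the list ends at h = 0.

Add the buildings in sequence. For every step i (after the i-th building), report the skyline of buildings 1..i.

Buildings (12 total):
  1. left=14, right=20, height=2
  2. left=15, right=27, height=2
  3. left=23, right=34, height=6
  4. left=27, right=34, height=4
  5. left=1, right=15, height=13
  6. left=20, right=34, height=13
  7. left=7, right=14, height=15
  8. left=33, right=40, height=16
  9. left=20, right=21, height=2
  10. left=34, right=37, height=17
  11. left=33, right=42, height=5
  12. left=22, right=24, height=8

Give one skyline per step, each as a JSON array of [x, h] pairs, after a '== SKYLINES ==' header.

== SKYLINES ==
[[14,2],[20,0]]
[[14,2],[27,0]]
[[14,2],[23,6],[34,0]]
[[14,2],[23,6],[34,0]]
[[1,13],[15,2],[23,6],[34,0]]
[[1,13],[15,2],[20,13],[34,0]]
[[1,13],[7,15],[14,13],[15,2],[20,13],[34,0]]
[[1,13],[7,15],[14,13],[15,2],[20,13],[33,16],[40,0]]
[[1,13],[7,15],[14,13],[15,2],[20,13],[33,16],[40,0]]
[[1,13],[7,15],[14,13],[15,2],[20,13],[33,16],[34,17],[37,16],[40,0]]
[[1,13],[7,15],[14,13],[15,2],[20,13],[33,16],[34,17],[37,16],[40,5],[42,0]]
[[1,13],[7,15],[14,13],[15,2],[20,13],[33,16],[34,17],[37,16],[40,5],[42,0]]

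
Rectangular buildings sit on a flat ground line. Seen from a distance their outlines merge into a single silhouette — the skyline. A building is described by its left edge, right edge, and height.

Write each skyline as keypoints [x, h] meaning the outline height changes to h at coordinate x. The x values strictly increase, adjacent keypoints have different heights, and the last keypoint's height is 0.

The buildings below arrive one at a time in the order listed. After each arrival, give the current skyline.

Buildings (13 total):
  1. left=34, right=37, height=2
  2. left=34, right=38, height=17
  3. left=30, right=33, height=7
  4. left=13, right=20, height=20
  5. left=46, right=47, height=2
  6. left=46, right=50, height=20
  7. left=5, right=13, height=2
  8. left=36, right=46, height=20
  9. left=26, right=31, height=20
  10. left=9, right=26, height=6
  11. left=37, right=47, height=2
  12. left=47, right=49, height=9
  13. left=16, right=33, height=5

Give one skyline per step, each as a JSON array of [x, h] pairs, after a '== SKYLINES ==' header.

== SKYLINES ==
[[34,2],[37,0]]
[[34,17],[38,0]]
[[30,7],[33,0],[34,17],[38,0]]
[[13,20],[20,0],[30,7],[33,0],[34,17],[38,0]]
[[13,20],[20,0],[30,7],[33,0],[34,17],[38,0],[46,2],[47,0]]
[[13,20],[20,0],[30,7],[33,0],[34,17],[38,0],[46,20],[50,0]]
[[5,2],[13,20],[20,0],[30,7],[33,0],[34,17],[38,0],[46,20],[50,0]]
[[5,2],[13,20],[20,0],[30,7],[33,0],[34,17],[36,20],[50,0]]
[[5,2],[13,20],[20,0],[26,20],[31,7],[33,0],[34,17],[36,20],[50,0]]
[[5,2],[9,6],[13,20],[20,6],[26,20],[31,7],[33,0],[34,17],[36,20],[50,0]]
[[5,2],[9,6],[13,20],[20,6],[26,20],[31,7],[33,0],[34,17],[36,20],[50,0]]
[[5,2],[9,6],[13,20],[20,6],[26,20],[31,7],[33,0],[34,17],[36,20],[50,0]]
[[5,2],[9,6],[13,20],[20,6],[26,20],[31,7],[33,0],[34,17],[36,20],[50,0]]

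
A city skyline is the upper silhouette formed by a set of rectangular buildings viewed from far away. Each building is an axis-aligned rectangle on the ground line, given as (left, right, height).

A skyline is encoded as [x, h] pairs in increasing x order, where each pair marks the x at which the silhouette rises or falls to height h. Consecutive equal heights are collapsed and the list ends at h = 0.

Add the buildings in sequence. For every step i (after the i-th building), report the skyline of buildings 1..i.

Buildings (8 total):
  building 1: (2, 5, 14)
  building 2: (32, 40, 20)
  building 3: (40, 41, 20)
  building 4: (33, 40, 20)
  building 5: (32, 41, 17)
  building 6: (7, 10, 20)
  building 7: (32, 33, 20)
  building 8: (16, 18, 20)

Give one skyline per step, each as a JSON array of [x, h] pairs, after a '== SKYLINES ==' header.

== SKYLINES ==
[[2,14],[5,0]]
[[2,14],[5,0],[32,20],[40,0]]
[[2,14],[5,0],[32,20],[41,0]]
[[2,14],[5,0],[32,20],[41,0]]
[[2,14],[5,0],[32,20],[41,0]]
[[2,14],[5,0],[7,20],[10,0],[32,20],[41,0]]
[[2,14],[5,0],[7,20],[10,0],[32,20],[41,0]]
[[2,14],[5,0],[7,20],[10,0],[16,20],[18,0],[32,20],[41,0]]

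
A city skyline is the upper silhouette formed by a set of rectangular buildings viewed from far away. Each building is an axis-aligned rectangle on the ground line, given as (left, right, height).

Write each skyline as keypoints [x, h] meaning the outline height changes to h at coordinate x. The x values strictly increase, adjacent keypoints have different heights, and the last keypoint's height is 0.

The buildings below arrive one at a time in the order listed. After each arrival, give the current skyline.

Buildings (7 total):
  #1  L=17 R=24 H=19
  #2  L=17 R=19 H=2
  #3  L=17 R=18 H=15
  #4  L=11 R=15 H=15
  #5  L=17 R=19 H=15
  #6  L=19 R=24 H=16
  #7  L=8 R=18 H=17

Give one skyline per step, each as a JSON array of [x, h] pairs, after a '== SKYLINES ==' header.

== SKYLINES ==
[[17,19],[24,0]]
[[17,19],[24,0]]
[[17,19],[24,0]]
[[11,15],[15,0],[17,19],[24,0]]
[[11,15],[15,0],[17,19],[24,0]]
[[11,15],[15,0],[17,19],[24,0]]
[[8,17],[17,19],[24,0]]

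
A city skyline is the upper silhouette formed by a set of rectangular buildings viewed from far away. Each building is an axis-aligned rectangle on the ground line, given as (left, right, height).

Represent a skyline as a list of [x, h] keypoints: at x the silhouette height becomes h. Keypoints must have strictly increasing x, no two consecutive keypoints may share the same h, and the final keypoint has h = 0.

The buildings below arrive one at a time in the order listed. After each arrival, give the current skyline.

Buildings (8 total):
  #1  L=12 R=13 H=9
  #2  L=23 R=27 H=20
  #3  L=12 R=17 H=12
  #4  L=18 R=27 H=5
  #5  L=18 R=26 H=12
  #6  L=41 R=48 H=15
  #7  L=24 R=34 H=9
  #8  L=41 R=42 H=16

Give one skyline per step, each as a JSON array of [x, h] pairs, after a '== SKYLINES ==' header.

== SKYLINES ==
[[12,9],[13,0]]
[[12,9],[13,0],[23,20],[27,0]]
[[12,12],[17,0],[23,20],[27,0]]
[[12,12],[17,0],[18,5],[23,20],[27,0]]
[[12,12],[17,0],[18,12],[23,20],[27,0]]
[[12,12],[17,0],[18,12],[23,20],[27,0],[41,15],[48,0]]
[[12,12],[17,0],[18,12],[23,20],[27,9],[34,0],[41,15],[48,0]]
[[12,12],[17,0],[18,12],[23,20],[27,9],[34,0],[41,16],[42,15],[48,0]]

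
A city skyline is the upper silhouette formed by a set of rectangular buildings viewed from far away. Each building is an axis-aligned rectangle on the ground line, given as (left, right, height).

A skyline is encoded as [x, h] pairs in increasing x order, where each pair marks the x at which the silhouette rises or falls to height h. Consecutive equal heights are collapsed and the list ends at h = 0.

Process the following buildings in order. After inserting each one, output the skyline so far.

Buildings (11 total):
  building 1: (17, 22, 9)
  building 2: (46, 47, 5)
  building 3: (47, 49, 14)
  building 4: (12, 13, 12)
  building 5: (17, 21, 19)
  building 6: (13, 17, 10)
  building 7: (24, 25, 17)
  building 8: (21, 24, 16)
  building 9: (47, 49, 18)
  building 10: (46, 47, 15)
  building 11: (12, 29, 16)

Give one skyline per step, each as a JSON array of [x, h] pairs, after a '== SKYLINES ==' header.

== SKYLINES ==
[[17,9],[22,0]]
[[17,9],[22,0],[46,5],[47,0]]
[[17,9],[22,0],[46,5],[47,14],[49,0]]
[[12,12],[13,0],[17,9],[22,0],[46,5],[47,14],[49,0]]
[[12,12],[13,0],[17,19],[21,9],[22,0],[46,5],[47,14],[49,0]]
[[12,12],[13,10],[17,19],[21,9],[22,0],[46,5],[47,14],[49,0]]
[[12,12],[13,10],[17,19],[21,9],[22,0],[24,17],[25,0],[46,5],[47,14],[49,0]]
[[12,12],[13,10],[17,19],[21,16],[24,17],[25,0],[46,5],[47,14],[49,0]]
[[12,12],[13,10],[17,19],[21,16],[24,17],[25,0],[46,5],[47,18],[49,0]]
[[12,12],[13,10],[17,19],[21,16],[24,17],[25,0],[46,15],[47,18],[49,0]]
[[12,16],[17,19],[21,16],[24,17],[25,16],[29,0],[46,15],[47,18],[49,0]]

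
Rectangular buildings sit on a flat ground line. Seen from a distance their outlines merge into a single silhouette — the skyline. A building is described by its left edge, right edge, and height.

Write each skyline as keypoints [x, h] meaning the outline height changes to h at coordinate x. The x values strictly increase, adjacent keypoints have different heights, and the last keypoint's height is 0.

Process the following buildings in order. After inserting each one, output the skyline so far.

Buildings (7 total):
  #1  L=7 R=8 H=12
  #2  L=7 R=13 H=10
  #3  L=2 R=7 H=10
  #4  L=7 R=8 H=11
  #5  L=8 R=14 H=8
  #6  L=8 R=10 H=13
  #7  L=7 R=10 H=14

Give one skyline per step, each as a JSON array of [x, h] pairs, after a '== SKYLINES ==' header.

== SKYLINES ==
[[7,12],[8,0]]
[[7,12],[8,10],[13,0]]
[[2,10],[7,12],[8,10],[13,0]]
[[2,10],[7,12],[8,10],[13,0]]
[[2,10],[7,12],[8,10],[13,8],[14,0]]
[[2,10],[7,12],[8,13],[10,10],[13,8],[14,0]]
[[2,10],[7,14],[10,10],[13,8],[14,0]]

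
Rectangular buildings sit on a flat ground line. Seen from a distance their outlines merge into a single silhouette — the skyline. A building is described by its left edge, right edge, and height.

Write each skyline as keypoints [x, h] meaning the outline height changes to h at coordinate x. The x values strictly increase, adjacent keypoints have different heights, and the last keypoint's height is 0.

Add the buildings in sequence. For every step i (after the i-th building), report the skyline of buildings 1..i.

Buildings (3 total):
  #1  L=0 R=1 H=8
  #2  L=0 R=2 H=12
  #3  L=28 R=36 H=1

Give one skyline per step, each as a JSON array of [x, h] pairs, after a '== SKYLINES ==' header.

== SKYLINES ==
[[0,8],[1,0]]
[[0,12],[2,0]]
[[0,12],[2,0],[28,1],[36,0]]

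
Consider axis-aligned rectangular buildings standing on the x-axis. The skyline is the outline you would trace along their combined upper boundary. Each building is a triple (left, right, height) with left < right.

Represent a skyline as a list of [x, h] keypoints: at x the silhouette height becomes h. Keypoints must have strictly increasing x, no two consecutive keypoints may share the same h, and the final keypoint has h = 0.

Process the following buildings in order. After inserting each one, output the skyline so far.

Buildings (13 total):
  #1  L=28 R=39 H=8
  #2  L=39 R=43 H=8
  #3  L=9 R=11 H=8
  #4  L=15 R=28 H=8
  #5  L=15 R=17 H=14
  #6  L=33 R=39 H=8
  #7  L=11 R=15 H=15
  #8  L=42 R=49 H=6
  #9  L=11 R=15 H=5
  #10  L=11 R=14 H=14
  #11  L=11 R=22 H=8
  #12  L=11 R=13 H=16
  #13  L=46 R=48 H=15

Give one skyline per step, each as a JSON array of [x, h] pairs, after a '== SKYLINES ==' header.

== SKYLINES ==
[[28,8],[39,0]]
[[28,8],[43,0]]
[[9,8],[11,0],[28,8],[43,0]]
[[9,8],[11,0],[15,8],[43,0]]
[[9,8],[11,0],[15,14],[17,8],[43,0]]
[[9,8],[11,0],[15,14],[17,8],[43,0]]
[[9,8],[11,15],[15,14],[17,8],[43,0]]
[[9,8],[11,15],[15,14],[17,8],[43,6],[49,0]]
[[9,8],[11,15],[15,14],[17,8],[43,6],[49,0]]
[[9,8],[11,15],[15,14],[17,8],[43,6],[49,0]]
[[9,8],[11,15],[15,14],[17,8],[43,6],[49,0]]
[[9,8],[11,16],[13,15],[15,14],[17,8],[43,6],[49,0]]
[[9,8],[11,16],[13,15],[15,14],[17,8],[43,6],[46,15],[48,6],[49,0]]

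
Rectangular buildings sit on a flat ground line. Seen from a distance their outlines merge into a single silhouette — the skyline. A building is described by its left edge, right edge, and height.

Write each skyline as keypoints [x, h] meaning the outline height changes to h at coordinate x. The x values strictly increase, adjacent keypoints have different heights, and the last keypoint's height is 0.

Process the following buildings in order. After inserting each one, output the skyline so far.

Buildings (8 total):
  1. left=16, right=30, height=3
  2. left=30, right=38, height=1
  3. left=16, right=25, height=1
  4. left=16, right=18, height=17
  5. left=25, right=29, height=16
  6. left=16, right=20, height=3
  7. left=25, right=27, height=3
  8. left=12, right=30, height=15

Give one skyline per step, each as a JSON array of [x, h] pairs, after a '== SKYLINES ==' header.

== SKYLINES ==
[[16,3],[30,0]]
[[16,3],[30,1],[38,0]]
[[16,3],[30,1],[38,0]]
[[16,17],[18,3],[30,1],[38,0]]
[[16,17],[18,3],[25,16],[29,3],[30,1],[38,0]]
[[16,17],[18,3],[25,16],[29,3],[30,1],[38,0]]
[[16,17],[18,3],[25,16],[29,3],[30,1],[38,0]]
[[12,15],[16,17],[18,15],[25,16],[29,15],[30,1],[38,0]]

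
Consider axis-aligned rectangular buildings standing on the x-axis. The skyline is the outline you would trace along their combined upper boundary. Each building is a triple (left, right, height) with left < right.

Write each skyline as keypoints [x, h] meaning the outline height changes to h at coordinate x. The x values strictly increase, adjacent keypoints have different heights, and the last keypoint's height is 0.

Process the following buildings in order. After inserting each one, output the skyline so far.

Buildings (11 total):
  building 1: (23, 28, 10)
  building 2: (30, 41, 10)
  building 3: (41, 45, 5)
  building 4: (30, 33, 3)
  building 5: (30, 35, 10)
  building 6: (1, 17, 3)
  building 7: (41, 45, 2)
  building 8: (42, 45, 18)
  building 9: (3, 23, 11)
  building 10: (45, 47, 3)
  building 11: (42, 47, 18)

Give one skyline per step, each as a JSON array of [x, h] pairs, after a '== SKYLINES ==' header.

== SKYLINES ==
[[23,10],[28,0]]
[[23,10],[28,0],[30,10],[41,0]]
[[23,10],[28,0],[30,10],[41,5],[45,0]]
[[23,10],[28,0],[30,10],[41,5],[45,0]]
[[23,10],[28,0],[30,10],[41,5],[45,0]]
[[1,3],[17,0],[23,10],[28,0],[30,10],[41,5],[45,0]]
[[1,3],[17,0],[23,10],[28,0],[30,10],[41,5],[45,0]]
[[1,3],[17,0],[23,10],[28,0],[30,10],[41,5],[42,18],[45,0]]
[[1,3],[3,11],[23,10],[28,0],[30,10],[41,5],[42,18],[45,0]]
[[1,3],[3,11],[23,10],[28,0],[30,10],[41,5],[42,18],[45,3],[47,0]]
[[1,3],[3,11],[23,10],[28,0],[30,10],[41,5],[42,18],[47,0]]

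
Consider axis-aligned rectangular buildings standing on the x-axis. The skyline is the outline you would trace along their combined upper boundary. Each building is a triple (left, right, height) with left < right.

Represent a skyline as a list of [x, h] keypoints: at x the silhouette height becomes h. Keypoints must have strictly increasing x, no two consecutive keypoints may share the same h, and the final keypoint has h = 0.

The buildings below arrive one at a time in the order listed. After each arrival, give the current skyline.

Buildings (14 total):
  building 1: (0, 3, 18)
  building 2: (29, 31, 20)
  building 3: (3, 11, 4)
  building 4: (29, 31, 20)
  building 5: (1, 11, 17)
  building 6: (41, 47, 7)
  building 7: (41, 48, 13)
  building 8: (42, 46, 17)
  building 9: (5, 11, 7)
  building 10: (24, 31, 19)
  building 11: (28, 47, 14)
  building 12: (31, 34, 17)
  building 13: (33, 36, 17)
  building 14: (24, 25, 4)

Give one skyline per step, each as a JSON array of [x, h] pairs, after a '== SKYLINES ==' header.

== SKYLINES ==
[[0,18],[3,0]]
[[0,18],[3,0],[29,20],[31,0]]
[[0,18],[3,4],[11,0],[29,20],[31,0]]
[[0,18],[3,4],[11,0],[29,20],[31,0]]
[[0,18],[3,17],[11,0],[29,20],[31,0]]
[[0,18],[3,17],[11,0],[29,20],[31,0],[41,7],[47,0]]
[[0,18],[3,17],[11,0],[29,20],[31,0],[41,13],[48,0]]
[[0,18],[3,17],[11,0],[29,20],[31,0],[41,13],[42,17],[46,13],[48,0]]
[[0,18],[3,17],[11,0],[29,20],[31,0],[41,13],[42,17],[46,13],[48,0]]
[[0,18],[3,17],[11,0],[24,19],[29,20],[31,0],[41,13],[42,17],[46,13],[48,0]]
[[0,18],[3,17],[11,0],[24,19],[29,20],[31,14],[42,17],[46,14],[47,13],[48,0]]
[[0,18],[3,17],[11,0],[24,19],[29,20],[31,17],[34,14],[42,17],[46,14],[47,13],[48,0]]
[[0,18],[3,17],[11,0],[24,19],[29,20],[31,17],[36,14],[42,17],[46,14],[47,13],[48,0]]
[[0,18],[3,17],[11,0],[24,19],[29,20],[31,17],[36,14],[42,17],[46,14],[47,13],[48,0]]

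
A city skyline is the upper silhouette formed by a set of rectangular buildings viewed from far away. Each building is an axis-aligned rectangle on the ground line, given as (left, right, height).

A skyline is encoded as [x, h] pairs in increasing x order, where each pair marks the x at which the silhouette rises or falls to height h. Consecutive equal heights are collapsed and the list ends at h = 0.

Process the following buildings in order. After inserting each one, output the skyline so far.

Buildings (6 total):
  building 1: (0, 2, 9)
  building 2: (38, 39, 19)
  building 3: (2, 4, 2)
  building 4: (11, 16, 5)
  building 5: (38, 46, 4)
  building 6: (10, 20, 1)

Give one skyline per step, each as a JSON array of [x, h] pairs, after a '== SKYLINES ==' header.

== SKYLINES ==
[[0,9],[2,0]]
[[0,9],[2,0],[38,19],[39,0]]
[[0,9],[2,2],[4,0],[38,19],[39,0]]
[[0,9],[2,2],[4,0],[11,5],[16,0],[38,19],[39,0]]
[[0,9],[2,2],[4,0],[11,5],[16,0],[38,19],[39,4],[46,0]]
[[0,9],[2,2],[4,0],[10,1],[11,5],[16,1],[20,0],[38,19],[39,4],[46,0]]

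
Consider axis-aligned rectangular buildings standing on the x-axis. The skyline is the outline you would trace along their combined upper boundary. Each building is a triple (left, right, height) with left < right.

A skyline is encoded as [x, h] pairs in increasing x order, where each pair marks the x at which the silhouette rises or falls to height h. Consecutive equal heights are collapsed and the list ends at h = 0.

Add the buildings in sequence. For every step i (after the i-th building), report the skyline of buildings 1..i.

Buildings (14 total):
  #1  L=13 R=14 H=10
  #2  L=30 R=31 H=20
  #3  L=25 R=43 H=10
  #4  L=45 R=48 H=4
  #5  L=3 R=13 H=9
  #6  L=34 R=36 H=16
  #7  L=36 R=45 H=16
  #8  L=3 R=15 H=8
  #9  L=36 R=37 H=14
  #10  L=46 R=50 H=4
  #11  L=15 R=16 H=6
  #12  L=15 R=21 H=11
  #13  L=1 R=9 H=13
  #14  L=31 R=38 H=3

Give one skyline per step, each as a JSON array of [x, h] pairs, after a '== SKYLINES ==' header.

== SKYLINES ==
[[13,10],[14,0]]
[[13,10],[14,0],[30,20],[31,0]]
[[13,10],[14,0],[25,10],[30,20],[31,10],[43,0]]
[[13,10],[14,0],[25,10],[30,20],[31,10],[43,0],[45,4],[48,0]]
[[3,9],[13,10],[14,0],[25,10],[30,20],[31,10],[43,0],[45,4],[48,0]]
[[3,9],[13,10],[14,0],[25,10],[30,20],[31,10],[34,16],[36,10],[43,0],[45,4],[48,0]]
[[3,9],[13,10],[14,0],[25,10],[30,20],[31,10],[34,16],[45,4],[48,0]]
[[3,9],[13,10],[14,8],[15,0],[25,10],[30,20],[31,10],[34,16],[45,4],[48,0]]
[[3,9],[13,10],[14,8],[15,0],[25,10],[30,20],[31,10],[34,16],[45,4],[48,0]]
[[3,9],[13,10],[14,8],[15,0],[25,10],[30,20],[31,10],[34,16],[45,4],[50,0]]
[[3,9],[13,10],[14,8],[15,6],[16,0],[25,10],[30,20],[31,10],[34,16],[45,4],[50,0]]
[[3,9],[13,10],[14,8],[15,11],[21,0],[25,10],[30,20],[31,10],[34,16],[45,4],[50,0]]
[[1,13],[9,9],[13,10],[14,8],[15,11],[21,0],[25,10],[30,20],[31,10],[34,16],[45,4],[50,0]]
[[1,13],[9,9],[13,10],[14,8],[15,11],[21,0],[25,10],[30,20],[31,10],[34,16],[45,4],[50,0]]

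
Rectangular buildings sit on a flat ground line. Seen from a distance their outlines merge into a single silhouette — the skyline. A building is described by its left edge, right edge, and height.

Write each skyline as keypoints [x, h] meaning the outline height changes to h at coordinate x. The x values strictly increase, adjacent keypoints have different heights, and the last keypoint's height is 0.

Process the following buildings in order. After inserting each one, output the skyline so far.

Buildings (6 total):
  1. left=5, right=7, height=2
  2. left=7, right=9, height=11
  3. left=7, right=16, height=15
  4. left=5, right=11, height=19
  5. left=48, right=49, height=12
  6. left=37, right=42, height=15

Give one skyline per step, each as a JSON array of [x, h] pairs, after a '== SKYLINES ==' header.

== SKYLINES ==
[[5,2],[7,0]]
[[5,2],[7,11],[9,0]]
[[5,2],[7,15],[16,0]]
[[5,19],[11,15],[16,0]]
[[5,19],[11,15],[16,0],[48,12],[49,0]]
[[5,19],[11,15],[16,0],[37,15],[42,0],[48,12],[49,0]]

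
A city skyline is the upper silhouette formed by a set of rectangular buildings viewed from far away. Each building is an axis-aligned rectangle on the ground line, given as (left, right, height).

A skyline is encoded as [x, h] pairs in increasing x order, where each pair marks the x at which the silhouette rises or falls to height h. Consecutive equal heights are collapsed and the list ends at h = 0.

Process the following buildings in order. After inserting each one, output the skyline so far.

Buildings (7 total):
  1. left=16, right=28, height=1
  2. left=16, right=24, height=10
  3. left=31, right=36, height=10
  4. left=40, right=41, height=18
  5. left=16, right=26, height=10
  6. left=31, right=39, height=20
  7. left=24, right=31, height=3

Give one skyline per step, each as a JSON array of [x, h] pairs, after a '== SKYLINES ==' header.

== SKYLINES ==
[[16,1],[28,0]]
[[16,10],[24,1],[28,0]]
[[16,10],[24,1],[28,0],[31,10],[36,0]]
[[16,10],[24,1],[28,0],[31,10],[36,0],[40,18],[41,0]]
[[16,10],[26,1],[28,0],[31,10],[36,0],[40,18],[41,0]]
[[16,10],[26,1],[28,0],[31,20],[39,0],[40,18],[41,0]]
[[16,10],[26,3],[31,20],[39,0],[40,18],[41,0]]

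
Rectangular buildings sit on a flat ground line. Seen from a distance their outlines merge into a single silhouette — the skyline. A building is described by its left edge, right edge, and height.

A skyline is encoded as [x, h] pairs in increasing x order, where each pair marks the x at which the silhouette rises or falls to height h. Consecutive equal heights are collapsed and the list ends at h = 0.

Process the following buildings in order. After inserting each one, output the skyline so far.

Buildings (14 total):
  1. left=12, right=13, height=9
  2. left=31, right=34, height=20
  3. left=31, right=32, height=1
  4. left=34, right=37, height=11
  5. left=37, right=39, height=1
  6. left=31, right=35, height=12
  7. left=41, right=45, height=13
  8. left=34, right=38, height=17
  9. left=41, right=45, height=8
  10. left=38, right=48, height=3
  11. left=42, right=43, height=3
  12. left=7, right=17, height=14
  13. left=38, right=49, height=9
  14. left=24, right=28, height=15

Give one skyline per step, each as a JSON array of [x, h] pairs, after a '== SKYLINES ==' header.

== SKYLINES ==
[[12,9],[13,0]]
[[12,9],[13,0],[31,20],[34,0]]
[[12,9],[13,0],[31,20],[34,0]]
[[12,9],[13,0],[31,20],[34,11],[37,0]]
[[12,9],[13,0],[31,20],[34,11],[37,1],[39,0]]
[[12,9],[13,0],[31,20],[34,12],[35,11],[37,1],[39,0]]
[[12,9],[13,0],[31,20],[34,12],[35,11],[37,1],[39,0],[41,13],[45,0]]
[[12,9],[13,0],[31,20],[34,17],[38,1],[39,0],[41,13],[45,0]]
[[12,9],[13,0],[31,20],[34,17],[38,1],[39,0],[41,13],[45,0]]
[[12,9],[13,0],[31,20],[34,17],[38,3],[41,13],[45,3],[48,0]]
[[12,9],[13,0],[31,20],[34,17],[38,3],[41,13],[45,3],[48,0]]
[[7,14],[17,0],[31,20],[34,17],[38,3],[41,13],[45,3],[48,0]]
[[7,14],[17,0],[31,20],[34,17],[38,9],[41,13],[45,9],[49,0]]
[[7,14],[17,0],[24,15],[28,0],[31,20],[34,17],[38,9],[41,13],[45,9],[49,0]]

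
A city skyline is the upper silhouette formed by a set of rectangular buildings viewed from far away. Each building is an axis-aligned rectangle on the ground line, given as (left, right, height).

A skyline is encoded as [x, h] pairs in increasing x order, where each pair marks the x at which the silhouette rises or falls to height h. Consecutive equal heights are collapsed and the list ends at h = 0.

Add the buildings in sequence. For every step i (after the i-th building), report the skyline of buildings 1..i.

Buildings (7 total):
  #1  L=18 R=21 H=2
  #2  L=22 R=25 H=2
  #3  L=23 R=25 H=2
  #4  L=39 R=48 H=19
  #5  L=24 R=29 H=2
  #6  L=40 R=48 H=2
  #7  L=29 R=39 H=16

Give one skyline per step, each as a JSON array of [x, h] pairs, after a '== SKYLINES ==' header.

== SKYLINES ==
[[18,2],[21,0]]
[[18,2],[21,0],[22,2],[25,0]]
[[18,2],[21,0],[22,2],[25,0]]
[[18,2],[21,0],[22,2],[25,0],[39,19],[48,0]]
[[18,2],[21,0],[22,2],[29,0],[39,19],[48,0]]
[[18,2],[21,0],[22,2],[29,0],[39,19],[48,0]]
[[18,2],[21,0],[22,2],[29,16],[39,19],[48,0]]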